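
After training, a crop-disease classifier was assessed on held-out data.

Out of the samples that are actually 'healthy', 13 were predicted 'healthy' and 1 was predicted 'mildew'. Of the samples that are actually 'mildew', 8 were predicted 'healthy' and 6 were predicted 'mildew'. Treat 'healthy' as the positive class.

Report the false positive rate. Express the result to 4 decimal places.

0.5714

FPR = FP/(FP+TN) = 8/(8+6) = 0.5714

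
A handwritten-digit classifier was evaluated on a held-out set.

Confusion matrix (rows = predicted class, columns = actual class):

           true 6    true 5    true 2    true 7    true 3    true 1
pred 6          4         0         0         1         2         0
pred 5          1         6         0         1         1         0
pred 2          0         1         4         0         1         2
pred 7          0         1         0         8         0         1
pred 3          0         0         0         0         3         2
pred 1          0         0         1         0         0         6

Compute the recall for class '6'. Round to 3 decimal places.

0.800

Take TP from the diagonal, FP from the rest of the '6' prediction marginal, FN from the rest of the '6' actual marginal.
recall = TP/(TP+FN).
6: TP=4, FN=1+0+0+0+0=1 → 4/5 = 0.8000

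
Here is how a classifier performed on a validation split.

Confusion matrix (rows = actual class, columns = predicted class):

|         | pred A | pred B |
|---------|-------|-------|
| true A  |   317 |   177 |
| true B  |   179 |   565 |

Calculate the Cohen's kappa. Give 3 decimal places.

Observed agreement pₒ = trace/N = 882/1238 = 0.7124
Expected agreement pₑ = Σ (rowᵢ·colᵢ)/N² = (494·496 + 744·742)/1238² = 0.5201
κ = (pₒ − pₑ)/(1 − pₑ) = (0.7124 − 0.5201)/(1 − 0.5201) = 0.401

0.401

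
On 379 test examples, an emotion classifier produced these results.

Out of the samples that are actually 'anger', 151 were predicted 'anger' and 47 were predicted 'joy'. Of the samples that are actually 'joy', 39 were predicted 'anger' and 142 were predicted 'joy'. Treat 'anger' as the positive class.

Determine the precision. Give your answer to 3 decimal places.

0.795

Precision = TP/(TP+FP) = 151/(151+39) = 151/190 = 0.795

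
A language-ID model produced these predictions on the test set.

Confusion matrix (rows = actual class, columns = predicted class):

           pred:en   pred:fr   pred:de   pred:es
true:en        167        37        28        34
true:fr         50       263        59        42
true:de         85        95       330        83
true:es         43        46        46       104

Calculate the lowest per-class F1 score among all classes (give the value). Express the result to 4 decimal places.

Per-class F1 score (2·TP/(2·TP+FP+FN)):
  en: TP=167, FP=50+85+43=178, FN=37+28+34=99 → 334/611 = 0.54664
  fr: TP=263, FP=37+95+46=178, FN=50+59+42=151 → 526/855 = 0.61520
  de: TP=330, FP=28+59+46=133, FN=85+95+83=263 → 660/1056 = 0.62500
  es: TP=104, FP=34+42+83=159, FN=43+46+46=135 → 208/502 = 0.41434
Lowest is class 'es' with F1 score = 0.4143.

0.4143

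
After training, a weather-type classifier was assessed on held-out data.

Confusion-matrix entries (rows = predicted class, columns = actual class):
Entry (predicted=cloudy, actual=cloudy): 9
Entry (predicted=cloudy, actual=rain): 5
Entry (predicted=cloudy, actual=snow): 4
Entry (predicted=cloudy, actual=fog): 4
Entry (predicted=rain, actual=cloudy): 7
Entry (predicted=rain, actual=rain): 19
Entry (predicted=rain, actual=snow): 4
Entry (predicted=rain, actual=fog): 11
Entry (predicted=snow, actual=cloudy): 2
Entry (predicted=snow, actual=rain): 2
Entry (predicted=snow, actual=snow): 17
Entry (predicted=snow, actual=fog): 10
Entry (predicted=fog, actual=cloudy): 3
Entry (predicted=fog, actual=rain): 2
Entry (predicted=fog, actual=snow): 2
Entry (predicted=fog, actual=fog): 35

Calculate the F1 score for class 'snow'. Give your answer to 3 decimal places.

0.586

One-vs-rest for 'snow': TP = diagonal; FP = other classes predicted 'snow'; FN = 'snow' predicted as other.
F1 score = 2·TP/(2·TP+FP+FN).
snow: TP=17, FP=2+2+10=14, FN=4+4+2=10 → 34/58 = 0.5862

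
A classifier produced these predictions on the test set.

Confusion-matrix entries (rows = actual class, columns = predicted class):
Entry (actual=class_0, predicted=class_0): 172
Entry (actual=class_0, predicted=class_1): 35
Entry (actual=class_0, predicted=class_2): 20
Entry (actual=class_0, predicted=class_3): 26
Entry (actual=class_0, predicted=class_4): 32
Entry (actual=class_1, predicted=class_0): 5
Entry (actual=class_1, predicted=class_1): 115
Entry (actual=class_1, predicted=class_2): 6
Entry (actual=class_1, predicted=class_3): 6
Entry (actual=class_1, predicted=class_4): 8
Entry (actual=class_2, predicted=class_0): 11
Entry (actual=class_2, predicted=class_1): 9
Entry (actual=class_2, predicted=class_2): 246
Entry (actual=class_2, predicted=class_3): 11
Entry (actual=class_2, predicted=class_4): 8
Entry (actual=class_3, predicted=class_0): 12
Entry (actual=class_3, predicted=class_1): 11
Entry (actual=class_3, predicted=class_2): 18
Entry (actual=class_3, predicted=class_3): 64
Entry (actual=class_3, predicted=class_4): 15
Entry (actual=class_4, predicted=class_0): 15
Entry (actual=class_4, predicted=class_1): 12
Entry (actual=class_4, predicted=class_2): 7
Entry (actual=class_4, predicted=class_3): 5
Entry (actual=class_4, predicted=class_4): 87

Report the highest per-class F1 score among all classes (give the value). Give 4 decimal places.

Per-class F1 score (2·TP/(2·TP+FP+FN)):
  class_0: TP=172, FP=5+11+12+15=43, FN=35+20+26+32=113 → 344/500 = 0.68800
  class_1: TP=115, FP=35+9+11+12=67, FN=5+6+6+8=25 → 230/322 = 0.71429
  class_2: TP=246, FP=20+6+18+7=51, FN=11+9+11+8=39 → 492/582 = 0.84536
  class_3: TP=64, FP=26+6+11+5=48, FN=12+11+18+15=56 → 128/232 = 0.55172
  class_4: TP=87, FP=32+8+8+15=63, FN=15+12+7+5=39 → 174/276 = 0.63043
Highest is class 'class_2' with F1 score = 0.8454.

0.8454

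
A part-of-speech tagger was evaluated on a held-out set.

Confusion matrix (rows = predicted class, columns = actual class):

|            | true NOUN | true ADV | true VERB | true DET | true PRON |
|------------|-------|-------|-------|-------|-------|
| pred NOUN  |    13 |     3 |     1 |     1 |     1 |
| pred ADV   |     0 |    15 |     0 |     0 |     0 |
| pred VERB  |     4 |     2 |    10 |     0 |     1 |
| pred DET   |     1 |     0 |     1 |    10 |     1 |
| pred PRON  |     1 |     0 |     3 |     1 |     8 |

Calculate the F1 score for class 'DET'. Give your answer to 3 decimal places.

0.800

One-vs-rest for 'DET': TP = diagonal; FP = other classes predicted 'DET'; FN = 'DET' predicted as other.
F1 score = 2·TP/(2·TP+FP+FN).
DET: TP=10, FP=1+0+1+1=3, FN=1+0+0+1=2 → 20/25 = 0.8000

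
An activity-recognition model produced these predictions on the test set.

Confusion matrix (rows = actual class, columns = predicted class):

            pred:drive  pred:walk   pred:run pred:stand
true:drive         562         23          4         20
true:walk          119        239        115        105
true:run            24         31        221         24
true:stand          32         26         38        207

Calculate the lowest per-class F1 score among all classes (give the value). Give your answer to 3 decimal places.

0.533

Per-class F1 score (2·TP/(2·TP+FP+FN)):
  drive: TP=562, FP=119+24+32=175, FN=23+4+20=47 → 1124/1346 = 0.8351
  walk: TP=239, FP=23+31+26=80, FN=119+115+105=339 → 478/897 = 0.5329
  run: TP=221, FP=4+115+38=157, FN=24+31+24=79 → 442/678 = 0.6519
  stand: TP=207, FP=20+105+24=149, FN=32+26+38=96 → 414/659 = 0.6282
Lowest is class 'walk' with F1 score = 0.533.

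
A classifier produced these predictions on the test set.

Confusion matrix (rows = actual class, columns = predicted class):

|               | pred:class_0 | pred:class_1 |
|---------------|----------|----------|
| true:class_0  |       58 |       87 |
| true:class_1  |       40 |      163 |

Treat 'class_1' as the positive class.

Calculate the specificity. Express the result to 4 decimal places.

0.4000

Specificity = TN/(TN+FP) = 58/(58+87) = 0.4000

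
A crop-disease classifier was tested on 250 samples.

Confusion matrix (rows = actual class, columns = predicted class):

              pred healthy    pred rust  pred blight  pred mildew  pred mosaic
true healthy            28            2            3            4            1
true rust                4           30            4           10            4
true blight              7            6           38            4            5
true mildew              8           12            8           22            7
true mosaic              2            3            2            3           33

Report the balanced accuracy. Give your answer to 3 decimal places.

0.620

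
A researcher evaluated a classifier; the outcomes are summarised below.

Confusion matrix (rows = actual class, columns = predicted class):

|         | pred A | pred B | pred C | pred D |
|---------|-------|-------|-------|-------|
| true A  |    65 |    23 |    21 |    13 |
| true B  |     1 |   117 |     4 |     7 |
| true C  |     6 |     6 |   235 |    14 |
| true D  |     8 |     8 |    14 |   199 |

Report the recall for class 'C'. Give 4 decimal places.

0.9004

Treat 'C' as positive and all other classes as negative.
recall = TP/(TP+FN).
C: TP=235, FN=6+6+14=26 → 235/261 = 0.90038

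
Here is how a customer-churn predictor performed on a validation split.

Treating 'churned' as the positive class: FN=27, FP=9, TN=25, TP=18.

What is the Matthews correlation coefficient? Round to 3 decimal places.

MCC = (TP·TN − FP·FN) / √((TP+FP)(TP+FN)(TN+FP)(TN+FN))
Numerator = 18·25 − 9·27 = 207
Denominator = √(27·45·34·52) = √2148120 = 1465.6466
MCC = 207 / 1465.6466 = 0.141

0.141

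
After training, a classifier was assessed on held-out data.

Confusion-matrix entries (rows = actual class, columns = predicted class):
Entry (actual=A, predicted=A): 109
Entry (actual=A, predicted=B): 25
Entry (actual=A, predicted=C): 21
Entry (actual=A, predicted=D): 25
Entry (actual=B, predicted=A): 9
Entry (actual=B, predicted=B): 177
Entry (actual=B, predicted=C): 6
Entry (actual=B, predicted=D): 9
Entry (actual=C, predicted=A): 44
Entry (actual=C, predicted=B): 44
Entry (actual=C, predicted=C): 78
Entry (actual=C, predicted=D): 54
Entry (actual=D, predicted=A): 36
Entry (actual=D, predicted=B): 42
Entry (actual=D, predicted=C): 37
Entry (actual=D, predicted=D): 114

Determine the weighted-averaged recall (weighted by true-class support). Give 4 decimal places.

0.5759

Per-class recall (TP/(TP+FN)):
  A: TP=109, FN=25+21+25=71 → 109/180 = 0.60556
  B: TP=177, FN=9+6+9=24 → 177/201 = 0.88060
  C: TP=78, FN=44+44+54=142 → 78/220 = 0.35455
  D: TP=114, FN=36+42+37=115 → 114/229 = 0.49782
Weighted-recall = Σ (supportᵢ/N)·recallᵢ with N=830: (180/830)·0.60556 + (201/830)·0.88060 + (220/830)·0.35455 + (229/830)·0.49782 = 0.5759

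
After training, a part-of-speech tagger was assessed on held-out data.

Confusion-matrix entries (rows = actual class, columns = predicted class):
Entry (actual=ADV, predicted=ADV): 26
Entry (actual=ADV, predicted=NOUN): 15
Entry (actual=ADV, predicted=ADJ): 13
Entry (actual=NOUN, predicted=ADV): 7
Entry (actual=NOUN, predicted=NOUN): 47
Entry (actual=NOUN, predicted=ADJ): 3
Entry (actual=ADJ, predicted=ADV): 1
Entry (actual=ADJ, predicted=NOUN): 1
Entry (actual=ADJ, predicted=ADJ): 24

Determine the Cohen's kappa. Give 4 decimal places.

Observed agreement pₒ = trace/N = 97/137 = 0.70803
Expected agreement pₑ = Σ (rowᵢ·colᵢ)/N² = (54·34 + 57·63 + 26·40)/137² = 0.34456
κ = (pₒ − pₑ)/(1 − pₑ) = (0.70803 − 0.34456)/(1 − 0.34456) = 0.5545

0.5545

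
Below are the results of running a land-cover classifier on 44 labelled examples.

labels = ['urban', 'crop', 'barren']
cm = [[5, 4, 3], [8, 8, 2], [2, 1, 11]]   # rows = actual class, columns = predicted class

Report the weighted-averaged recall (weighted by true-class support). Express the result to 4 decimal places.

0.5455

Per-class recall (TP/(TP+FN)):
  urban: TP=5, FN=4+3=7 → 5/12 = 0.41667
  crop: TP=8, FN=8+2=10 → 8/18 = 0.44444
  barren: TP=11, FN=2+1=3 → 11/14 = 0.78571
Weighted-recall = Σ (supportᵢ/N)·recallᵢ with N=44: (12/44)·0.41667 + (18/44)·0.44444 + (14/44)·0.78571 = 0.5455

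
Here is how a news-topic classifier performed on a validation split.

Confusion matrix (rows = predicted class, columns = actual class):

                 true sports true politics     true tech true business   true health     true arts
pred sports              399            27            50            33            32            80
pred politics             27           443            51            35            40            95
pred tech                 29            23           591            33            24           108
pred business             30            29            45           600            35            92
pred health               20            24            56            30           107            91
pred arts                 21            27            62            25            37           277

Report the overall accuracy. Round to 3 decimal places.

0.648

Accuracy = trace / total = (399+443+591+600+107+277=2417) / 3728 = 2417/3728 = 0.648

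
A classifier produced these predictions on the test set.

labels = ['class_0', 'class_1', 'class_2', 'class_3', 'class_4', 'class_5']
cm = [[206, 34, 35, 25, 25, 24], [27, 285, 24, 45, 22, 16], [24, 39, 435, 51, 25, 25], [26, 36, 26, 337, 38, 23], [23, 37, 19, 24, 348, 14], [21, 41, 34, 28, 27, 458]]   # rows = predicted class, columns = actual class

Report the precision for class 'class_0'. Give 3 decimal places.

0.590

Treat 'class_0' as positive and all other classes as negative.
precision = TP/(TP+FP).
class_0: TP=206, FP=34+35+25+25+24=143 → 206/349 = 0.5903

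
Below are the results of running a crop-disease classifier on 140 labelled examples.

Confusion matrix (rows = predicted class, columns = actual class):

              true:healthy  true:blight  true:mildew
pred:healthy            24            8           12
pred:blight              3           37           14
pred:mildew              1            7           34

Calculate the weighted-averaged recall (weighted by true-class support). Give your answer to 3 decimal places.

Per-class recall (TP/(TP+FN)):
  healthy: TP=24, FN=3+1=4 → 24/28 = 0.8571
  blight: TP=37, FN=8+7=15 → 37/52 = 0.7115
  mildew: TP=34, FN=12+14=26 → 34/60 = 0.5667
Weighted-recall = Σ (supportᵢ/N)·recallᵢ with N=140: (28/140)·0.8571 + (52/140)·0.7115 + (60/140)·0.5667 = 0.679

0.679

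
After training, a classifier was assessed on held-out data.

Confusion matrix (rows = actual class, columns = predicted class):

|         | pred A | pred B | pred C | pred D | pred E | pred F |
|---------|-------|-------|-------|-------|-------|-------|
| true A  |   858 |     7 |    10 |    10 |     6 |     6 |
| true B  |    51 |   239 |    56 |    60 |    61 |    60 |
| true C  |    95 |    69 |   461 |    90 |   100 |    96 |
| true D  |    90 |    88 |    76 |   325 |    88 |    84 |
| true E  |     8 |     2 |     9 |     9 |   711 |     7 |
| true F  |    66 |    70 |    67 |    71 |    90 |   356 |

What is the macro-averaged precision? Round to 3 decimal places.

Per-class precision (TP/(TP+FP)):
  A: TP=858, FP=51+95+90+8+66=310 → 858/1168 = 0.7346
  B: TP=239, FP=7+69+88+2+70=236 → 239/475 = 0.5032
  C: TP=461, FP=10+56+76+9+67=218 → 461/679 = 0.6789
  D: TP=325, FP=10+60+90+9+71=240 → 325/565 = 0.5752
  E: TP=711, FP=6+61+100+88+90=345 → 711/1056 = 0.6733
  F: TP=356, FP=6+60+96+84+7=253 → 356/609 = 0.5846
Macro-precision = mean = (0.7346 + 0.5032 + 0.6789 + 0.5752 + 0.6733 + 0.5846) / 6 = 0.625

0.625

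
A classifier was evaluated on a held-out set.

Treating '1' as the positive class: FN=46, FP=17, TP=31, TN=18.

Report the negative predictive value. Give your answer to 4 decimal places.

NPV = TN/(TN+FN) = 18/(18+46) = 0.2813

0.2813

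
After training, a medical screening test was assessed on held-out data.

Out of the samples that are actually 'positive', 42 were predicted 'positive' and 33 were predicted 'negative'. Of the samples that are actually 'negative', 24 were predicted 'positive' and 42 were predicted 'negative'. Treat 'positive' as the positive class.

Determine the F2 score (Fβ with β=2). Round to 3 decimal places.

Fβ = (1+β²)·TP / ((1+β²)·TP + β²·FN + FP), with β²=4
= 5·42 / (5·42 + 4·33 + 24) = 0.574

0.574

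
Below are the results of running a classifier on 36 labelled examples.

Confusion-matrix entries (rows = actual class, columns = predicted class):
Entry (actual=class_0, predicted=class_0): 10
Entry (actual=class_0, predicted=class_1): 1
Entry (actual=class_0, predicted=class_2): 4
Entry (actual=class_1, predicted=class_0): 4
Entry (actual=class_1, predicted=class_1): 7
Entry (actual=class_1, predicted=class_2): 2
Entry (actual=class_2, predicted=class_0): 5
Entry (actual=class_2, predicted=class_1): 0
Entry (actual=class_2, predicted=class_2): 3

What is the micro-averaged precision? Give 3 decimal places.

0.556

Micro-averaging pools counts across classes: ΣTP=20, ΣFP=16, ΣFN=16.
Micro-precision = TP/(TP+FP) on pooled counts = 0.556 (equals overall accuracy in single-label multiclass).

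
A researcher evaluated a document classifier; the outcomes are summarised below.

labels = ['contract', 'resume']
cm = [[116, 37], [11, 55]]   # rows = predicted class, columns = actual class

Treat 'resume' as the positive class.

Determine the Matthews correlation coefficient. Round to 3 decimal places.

0.550

MCC = (TP·TN − FP·FN) / √((TP+FP)(TP+FN)(TN+FP)(TN+FN))
Numerator = 55·116 − 11·37 = 5973
Denominator = √(66·92·127·153) = √117985032 = 10862.0915
MCC = 5973 / 10862.0915 = 0.550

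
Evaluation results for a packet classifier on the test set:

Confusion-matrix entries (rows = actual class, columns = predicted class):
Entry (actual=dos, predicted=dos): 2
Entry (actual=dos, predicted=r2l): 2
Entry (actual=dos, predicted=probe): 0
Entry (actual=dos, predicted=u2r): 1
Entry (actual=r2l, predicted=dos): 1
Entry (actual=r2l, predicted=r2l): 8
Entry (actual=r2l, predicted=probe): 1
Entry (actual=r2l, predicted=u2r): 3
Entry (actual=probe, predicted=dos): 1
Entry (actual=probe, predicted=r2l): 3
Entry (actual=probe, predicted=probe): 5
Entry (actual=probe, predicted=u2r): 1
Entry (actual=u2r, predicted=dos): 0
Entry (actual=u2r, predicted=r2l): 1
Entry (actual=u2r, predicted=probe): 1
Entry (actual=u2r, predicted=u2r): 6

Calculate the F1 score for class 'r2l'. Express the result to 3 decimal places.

0.593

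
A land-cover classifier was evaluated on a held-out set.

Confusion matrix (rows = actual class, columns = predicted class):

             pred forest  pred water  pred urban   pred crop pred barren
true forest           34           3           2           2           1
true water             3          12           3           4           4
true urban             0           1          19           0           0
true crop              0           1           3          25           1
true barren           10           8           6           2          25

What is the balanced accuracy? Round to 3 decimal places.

Balanced accuracy = mean of per-class recall.
  forest: recall = 34/42 = 0.8095
  water: recall = 12/26 = 0.4615
  urban: recall = 19/20 = 0.9500
  crop: recall = 25/30 = 0.8333
  barren: recall = 25/51 = 0.4902
Mean = (0.8095 + 0.4615 + 0.9500 + 0.8333 + 0.4902) / 5 = 0.709

0.709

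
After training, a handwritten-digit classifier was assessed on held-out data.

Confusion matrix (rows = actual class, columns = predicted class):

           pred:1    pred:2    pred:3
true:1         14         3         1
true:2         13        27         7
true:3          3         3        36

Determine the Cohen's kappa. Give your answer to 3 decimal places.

0.573

Observed agreement pₒ = trace/N = 77/107 = 0.7196
Expected agreement pₑ = Σ (rowᵢ·colᵢ)/N² = (18·30 + 47·33 + 42·44)/107² = 0.3440
κ = (pₒ − pₑ)/(1 − pₑ) = (0.7196 − 0.3440)/(1 − 0.3440) = 0.573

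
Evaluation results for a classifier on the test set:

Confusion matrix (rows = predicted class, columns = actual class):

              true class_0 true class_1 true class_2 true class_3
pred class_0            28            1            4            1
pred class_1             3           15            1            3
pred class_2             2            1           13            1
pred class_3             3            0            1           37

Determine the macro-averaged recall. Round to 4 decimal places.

Per-class recall (TP/(TP+FN)):
  class_0: TP=28, FN=3+2+3=8 → 28/36 = 0.77778
  class_1: TP=15, FN=1+1+0=2 → 15/17 = 0.88235
  class_2: TP=13, FN=4+1+1=6 → 13/19 = 0.68421
  class_3: TP=37, FN=1+3+1=5 → 37/42 = 0.88095
Macro-recall = mean = (0.77778 + 0.88235 + 0.68421 + 0.88095) / 4 = 0.8063

0.8063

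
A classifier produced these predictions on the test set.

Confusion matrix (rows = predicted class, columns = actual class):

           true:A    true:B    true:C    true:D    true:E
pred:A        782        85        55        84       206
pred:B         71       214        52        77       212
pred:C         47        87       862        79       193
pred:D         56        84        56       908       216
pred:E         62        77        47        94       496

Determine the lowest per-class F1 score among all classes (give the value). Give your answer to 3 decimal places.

Per-class F1 score (2·TP/(2·TP+FP+FN)):
  A: TP=782, FP=85+55+84+206=430, FN=71+47+56+62=236 → 1564/2230 = 0.7013
  B: TP=214, FP=71+52+77+212=412, FN=85+87+84+77=333 → 428/1173 = 0.3649
  C: TP=862, FP=47+87+79+193=406, FN=55+52+56+47=210 → 1724/2340 = 0.7368
  D: TP=908, FP=56+84+56+216=412, FN=84+77+79+94=334 → 1816/2562 = 0.7088
  E: TP=496, FP=62+77+47+94=280, FN=206+212+193+216=827 → 992/2099 = 0.4726
Lowest is class 'B' with F1 score = 0.365.

0.365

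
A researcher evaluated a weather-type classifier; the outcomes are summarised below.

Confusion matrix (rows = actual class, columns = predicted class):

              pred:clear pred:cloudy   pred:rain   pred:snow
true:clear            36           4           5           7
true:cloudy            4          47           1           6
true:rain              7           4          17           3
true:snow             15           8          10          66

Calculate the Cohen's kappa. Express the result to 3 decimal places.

0.573

Observed agreement pₒ = trace/N = 166/240 = 0.6917
Expected agreement pₑ = Σ (rowᵢ·colᵢ)/N² = (52·62 + 58·63 + 31·33 + 99·82)/240² = 0.2781
κ = (pₒ − pₑ)/(1 − pₑ) = (0.6917 − 0.2781)/(1 − 0.2781) = 0.573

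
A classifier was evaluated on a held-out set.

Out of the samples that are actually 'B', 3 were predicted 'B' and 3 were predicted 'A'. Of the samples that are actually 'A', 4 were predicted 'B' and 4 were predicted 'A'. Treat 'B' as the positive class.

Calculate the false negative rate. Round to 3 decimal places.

FNR = FN/(FN+TP) = 3/(3+3) = 0.500

0.500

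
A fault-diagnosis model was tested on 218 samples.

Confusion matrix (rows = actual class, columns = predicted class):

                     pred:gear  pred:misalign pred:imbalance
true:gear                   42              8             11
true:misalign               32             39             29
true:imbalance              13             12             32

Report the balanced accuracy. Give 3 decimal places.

0.547

Balanced accuracy = mean of per-class recall.
  gear: recall = 42/61 = 0.6885
  misalign: recall = 39/100 = 0.3900
  imbalance: recall = 32/57 = 0.5614
Mean = (0.6885 + 0.3900 + 0.5614) / 3 = 0.547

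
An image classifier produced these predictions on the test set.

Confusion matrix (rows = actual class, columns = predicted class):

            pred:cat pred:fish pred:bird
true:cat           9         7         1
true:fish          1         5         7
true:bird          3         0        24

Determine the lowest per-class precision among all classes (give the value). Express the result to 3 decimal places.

0.417

Per-class precision (TP/(TP+FP)):
  cat: TP=9, FP=1+3=4 → 9/13 = 0.6923
  fish: TP=5, FP=7+0=7 → 5/12 = 0.4167
  bird: TP=24, FP=1+7=8 → 24/32 = 0.7500
Lowest is class 'fish' with precision = 0.417.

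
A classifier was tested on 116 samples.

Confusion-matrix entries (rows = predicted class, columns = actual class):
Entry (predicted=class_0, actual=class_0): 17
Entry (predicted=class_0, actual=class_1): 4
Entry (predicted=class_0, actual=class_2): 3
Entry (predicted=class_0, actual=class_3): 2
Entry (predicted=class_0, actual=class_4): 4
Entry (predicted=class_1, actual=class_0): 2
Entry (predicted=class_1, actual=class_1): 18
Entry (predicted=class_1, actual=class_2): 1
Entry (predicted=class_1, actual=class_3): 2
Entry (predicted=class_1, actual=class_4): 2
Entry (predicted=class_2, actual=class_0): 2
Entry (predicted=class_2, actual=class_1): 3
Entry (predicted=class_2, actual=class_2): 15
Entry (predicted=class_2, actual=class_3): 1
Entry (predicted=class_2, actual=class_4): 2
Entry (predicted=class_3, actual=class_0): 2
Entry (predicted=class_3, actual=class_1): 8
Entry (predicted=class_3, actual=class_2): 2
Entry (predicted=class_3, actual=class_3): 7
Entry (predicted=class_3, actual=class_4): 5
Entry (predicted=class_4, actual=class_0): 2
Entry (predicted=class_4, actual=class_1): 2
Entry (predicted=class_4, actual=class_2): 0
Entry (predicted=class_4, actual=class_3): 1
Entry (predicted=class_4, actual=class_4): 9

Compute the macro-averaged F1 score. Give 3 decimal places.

Per-class F1 score (2·TP/(2·TP+FP+FN)):
  class_0: TP=17, FP=4+3+2+4=13, FN=2+2+2+2=8 → 34/55 = 0.6182
  class_1: TP=18, FP=2+1+2+2=7, FN=4+3+8+2=17 → 36/60 = 0.6000
  class_2: TP=15, FP=2+3+1+2=8, FN=3+1+2+0=6 → 30/44 = 0.6818
  class_3: TP=7, FP=2+8+2+5=17, FN=2+2+1+1=6 → 14/37 = 0.3784
  class_4: TP=9, FP=2+2+0+1=5, FN=4+2+2+5=13 → 18/36 = 0.5000
Macro-F1 score = mean = (0.6182 + 0.6000 + 0.6818 + 0.3784 + 0.5000) / 5 = 0.556

0.556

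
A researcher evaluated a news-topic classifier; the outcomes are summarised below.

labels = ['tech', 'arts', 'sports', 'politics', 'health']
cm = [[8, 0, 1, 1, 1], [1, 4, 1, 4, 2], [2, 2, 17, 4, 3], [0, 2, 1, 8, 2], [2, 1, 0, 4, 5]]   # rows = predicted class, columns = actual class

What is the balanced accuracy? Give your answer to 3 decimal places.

0.535

Balanced accuracy = mean of per-class recall.
  tech: recall = 8/13 = 0.6154
  arts: recall = 4/9 = 0.4444
  sports: recall = 17/20 = 0.8500
  politics: recall = 8/21 = 0.3810
  health: recall = 5/13 = 0.3846
Mean = (0.6154 + 0.4444 + 0.8500 + 0.3810 + 0.3846) / 5 = 0.535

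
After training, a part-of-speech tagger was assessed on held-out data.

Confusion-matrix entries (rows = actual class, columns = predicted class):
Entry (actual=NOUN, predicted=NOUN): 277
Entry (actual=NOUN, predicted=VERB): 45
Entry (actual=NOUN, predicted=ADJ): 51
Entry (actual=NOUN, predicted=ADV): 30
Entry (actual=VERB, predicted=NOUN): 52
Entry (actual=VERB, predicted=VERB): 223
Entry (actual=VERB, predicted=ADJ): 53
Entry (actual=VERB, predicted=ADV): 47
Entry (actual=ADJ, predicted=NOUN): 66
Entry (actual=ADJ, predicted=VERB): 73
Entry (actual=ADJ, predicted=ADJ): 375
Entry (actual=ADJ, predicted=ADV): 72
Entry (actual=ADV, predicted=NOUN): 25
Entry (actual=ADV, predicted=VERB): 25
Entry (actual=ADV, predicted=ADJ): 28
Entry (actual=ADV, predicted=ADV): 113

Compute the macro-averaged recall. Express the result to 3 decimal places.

Per-class recall (TP/(TP+FN)):
  NOUN: TP=277, FN=45+51+30=126 → 277/403 = 0.6873
  VERB: TP=223, FN=52+53+47=152 → 223/375 = 0.5947
  ADJ: TP=375, FN=66+73+72=211 → 375/586 = 0.6399
  ADV: TP=113, FN=25+25+28=78 → 113/191 = 0.5916
Macro-recall = mean = (0.6873 + 0.5947 + 0.6399 + 0.5916) / 4 = 0.628

0.628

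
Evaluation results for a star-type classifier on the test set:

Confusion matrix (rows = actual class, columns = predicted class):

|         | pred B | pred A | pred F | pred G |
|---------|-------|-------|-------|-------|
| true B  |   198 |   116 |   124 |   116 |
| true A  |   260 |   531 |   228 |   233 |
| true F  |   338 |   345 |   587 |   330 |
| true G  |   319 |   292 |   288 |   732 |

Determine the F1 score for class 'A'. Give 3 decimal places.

0.419

Take TP from the diagonal, FP from the rest of the 'A' prediction marginal, FN from the rest of the 'A' actual marginal.
F1 score = 2·TP/(2·TP+FP+FN).
A: TP=531, FP=116+345+292=753, FN=260+228+233=721 → 1062/2536 = 0.4188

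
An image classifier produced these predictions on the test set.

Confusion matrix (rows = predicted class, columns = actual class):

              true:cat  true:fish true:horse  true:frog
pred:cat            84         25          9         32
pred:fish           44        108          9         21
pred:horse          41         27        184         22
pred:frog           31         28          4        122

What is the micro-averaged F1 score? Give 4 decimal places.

0.6296

Micro-averaging pools counts across classes: ΣTP=498, ΣFP=293, ΣFN=293.
Micro-F1 score = 2·TP/(2·TP+FP+FN) on pooled counts = 0.6296 (equals overall accuracy in single-label multiclass).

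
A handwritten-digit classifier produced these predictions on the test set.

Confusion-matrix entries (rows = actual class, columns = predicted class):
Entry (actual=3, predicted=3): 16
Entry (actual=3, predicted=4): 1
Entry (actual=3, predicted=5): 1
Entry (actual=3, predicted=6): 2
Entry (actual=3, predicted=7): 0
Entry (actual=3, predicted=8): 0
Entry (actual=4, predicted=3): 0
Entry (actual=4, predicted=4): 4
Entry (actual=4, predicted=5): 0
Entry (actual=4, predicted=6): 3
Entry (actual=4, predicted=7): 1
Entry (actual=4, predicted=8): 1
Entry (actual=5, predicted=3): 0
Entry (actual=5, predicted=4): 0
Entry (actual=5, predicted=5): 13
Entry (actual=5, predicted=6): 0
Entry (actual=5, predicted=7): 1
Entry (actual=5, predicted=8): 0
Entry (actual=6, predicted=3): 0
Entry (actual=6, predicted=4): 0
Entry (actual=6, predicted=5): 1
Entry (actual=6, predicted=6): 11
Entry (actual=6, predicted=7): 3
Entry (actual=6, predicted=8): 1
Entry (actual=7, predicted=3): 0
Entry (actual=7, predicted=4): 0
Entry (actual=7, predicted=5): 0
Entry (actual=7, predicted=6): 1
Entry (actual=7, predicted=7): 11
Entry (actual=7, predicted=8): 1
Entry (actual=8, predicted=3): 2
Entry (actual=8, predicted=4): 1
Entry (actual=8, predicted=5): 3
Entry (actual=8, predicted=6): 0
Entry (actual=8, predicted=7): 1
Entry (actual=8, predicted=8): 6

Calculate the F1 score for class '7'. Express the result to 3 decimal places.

0.733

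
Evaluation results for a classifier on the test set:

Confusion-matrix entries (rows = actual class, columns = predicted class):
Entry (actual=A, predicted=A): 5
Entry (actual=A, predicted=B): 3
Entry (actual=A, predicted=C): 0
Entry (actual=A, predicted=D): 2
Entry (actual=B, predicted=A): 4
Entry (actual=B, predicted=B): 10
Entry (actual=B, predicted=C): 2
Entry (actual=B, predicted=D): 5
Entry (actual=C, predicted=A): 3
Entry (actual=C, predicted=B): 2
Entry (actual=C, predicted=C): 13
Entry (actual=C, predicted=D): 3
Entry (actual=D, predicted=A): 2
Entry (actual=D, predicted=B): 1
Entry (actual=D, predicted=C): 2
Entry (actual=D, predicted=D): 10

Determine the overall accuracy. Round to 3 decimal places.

0.567

Accuracy = trace / total = (5+10+13+10=38) / 67 = 38/67 = 0.567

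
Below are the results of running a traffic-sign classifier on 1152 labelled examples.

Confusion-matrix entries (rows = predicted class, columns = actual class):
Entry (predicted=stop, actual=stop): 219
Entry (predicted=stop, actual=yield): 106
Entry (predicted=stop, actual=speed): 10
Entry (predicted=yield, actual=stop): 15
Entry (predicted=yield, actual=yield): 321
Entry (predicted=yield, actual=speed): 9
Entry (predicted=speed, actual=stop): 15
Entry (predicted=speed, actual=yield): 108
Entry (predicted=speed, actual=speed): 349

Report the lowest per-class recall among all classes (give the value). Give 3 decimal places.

0.600

Per-class recall (TP/(TP+FN)):
  stop: TP=219, FN=15+15=30 → 219/249 = 0.8795
  yield: TP=321, FN=106+108=214 → 321/535 = 0.6000
  speed: TP=349, FN=10+9=19 → 349/368 = 0.9484
Lowest is class 'yield' with recall = 0.600.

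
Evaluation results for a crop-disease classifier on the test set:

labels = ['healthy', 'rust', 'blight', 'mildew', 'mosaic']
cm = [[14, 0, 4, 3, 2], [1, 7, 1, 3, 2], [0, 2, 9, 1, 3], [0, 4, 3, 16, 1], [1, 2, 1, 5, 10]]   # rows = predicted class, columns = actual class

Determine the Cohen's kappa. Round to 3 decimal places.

0.483

Observed agreement pₒ = trace/N = 56/95 = 0.5895
Expected agreement pₑ = Σ (rowᵢ·colᵢ)/N² = (16·23 + 15·14 + 18·15 + 28·24 + 18·19)/95² = 0.2063
κ = (pₒ − pₑ)/(1 − pₑ) = (0.5895 − 0.2063)/(1 − 0.2063) = 0.483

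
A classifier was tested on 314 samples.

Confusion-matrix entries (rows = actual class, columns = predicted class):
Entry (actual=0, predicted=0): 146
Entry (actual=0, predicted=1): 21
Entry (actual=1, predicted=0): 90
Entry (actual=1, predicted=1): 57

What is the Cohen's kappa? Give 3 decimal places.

Observed agreement pₒ = trace/N = 203/314 = 0.6465
Expected agreement pₑ = Σ (rowᵢ·colᵢ)/N² = (167·236 + 147·78)/314² = 0.5160
κ = (pₒ − pₑ)/(1 − pₑ) = (0.6465 − 0.5160)/(1 − 0.5160) = 0.270

0.270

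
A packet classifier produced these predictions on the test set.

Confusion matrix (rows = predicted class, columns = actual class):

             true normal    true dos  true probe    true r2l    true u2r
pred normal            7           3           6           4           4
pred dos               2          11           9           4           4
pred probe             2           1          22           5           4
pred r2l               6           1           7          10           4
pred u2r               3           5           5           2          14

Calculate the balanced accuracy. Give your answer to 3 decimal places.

Balanced accuracy = mean of per-class recall.
  normal: recall = 7/20 = 0.3500
  dos: recall = 11/21 = 0.5238
  probe: recall = 22/49 = 0.4490
  r2l: recall = 10/25 = 0.4000
  u2r: recall = 14/30 = 0.4667
Mean = (0.3500 + 0.5238 + 0.4490 + 0.4000 + 0.4667) / 5 = 0.438

0.438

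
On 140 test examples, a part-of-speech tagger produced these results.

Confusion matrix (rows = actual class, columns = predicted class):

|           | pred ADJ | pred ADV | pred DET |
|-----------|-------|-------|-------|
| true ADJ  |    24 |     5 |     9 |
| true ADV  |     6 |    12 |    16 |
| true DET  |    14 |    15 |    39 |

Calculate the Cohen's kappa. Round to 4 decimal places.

Observed agreement pₒ = trace/N = 75/140 = 0.53571
Expected agreement pₑ = Σ (rowᵢ·colᵢ)/N² = (38·44 + 34·32 + 68·64)/140² = 0.36286
κ = (pₒ − pₑ)/(1 − pₑ) = (0.53571 − 0.36286)/(1 − 0.36286) = 0.2713

0.2713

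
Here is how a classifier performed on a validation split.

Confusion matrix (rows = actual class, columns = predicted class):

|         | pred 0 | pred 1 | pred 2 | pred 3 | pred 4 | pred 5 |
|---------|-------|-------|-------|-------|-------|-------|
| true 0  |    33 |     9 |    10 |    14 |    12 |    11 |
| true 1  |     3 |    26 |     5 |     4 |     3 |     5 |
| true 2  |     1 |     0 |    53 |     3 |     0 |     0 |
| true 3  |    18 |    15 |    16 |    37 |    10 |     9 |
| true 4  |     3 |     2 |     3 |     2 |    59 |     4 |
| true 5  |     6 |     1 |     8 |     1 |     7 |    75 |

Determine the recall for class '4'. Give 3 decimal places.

Take TP from the diagonal, FP from the rest of the '4' prediction marginal, FN from the rest of the '4' actual marginal.
recall = TP/(TP+FN).
4: TP=59, FN=3+2+3+2+4=14 → 59/73 = 0.8082

0.808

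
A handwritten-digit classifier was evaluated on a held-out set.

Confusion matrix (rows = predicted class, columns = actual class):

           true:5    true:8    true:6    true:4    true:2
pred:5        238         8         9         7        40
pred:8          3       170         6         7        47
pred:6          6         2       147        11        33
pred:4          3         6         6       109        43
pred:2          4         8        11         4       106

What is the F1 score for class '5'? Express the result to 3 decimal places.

0.856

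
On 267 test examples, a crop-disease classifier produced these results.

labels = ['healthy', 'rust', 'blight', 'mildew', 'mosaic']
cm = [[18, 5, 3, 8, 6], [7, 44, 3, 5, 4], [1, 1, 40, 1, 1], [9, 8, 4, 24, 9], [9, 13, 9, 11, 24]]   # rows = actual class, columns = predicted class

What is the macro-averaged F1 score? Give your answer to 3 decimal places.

0.553

Per-class F1 score (2·TP/(2·TP+FP+FN)):
  healthy: TP=18, FP=7+1+9+9=26, FN=5+3+8+6=22 → 36/84 = 0.4286
  rust: TP=44, FP=5+1+8+13=27, FN=7+3+5+4=19 → 88/134 = 0.6567
  blight: TP=40, FP=3+3+4+9=19, FN=1+1+1+1=4 → 80/103 = 0.7767
  mildew: TP=24, FP=8+5+1+11=25, FN=9+8+4+9=30 → 48/103 = 0.4660
  mosaic: TP=24, FP=6+4+1+9=20, FN=9+13+9+11=42 → 48/110 = 0.4364
Macro-F1 score = mean = (0.4286 + 0.6567 + 0.7767 + 0.4660 + 0.4364) / 5 = 0.553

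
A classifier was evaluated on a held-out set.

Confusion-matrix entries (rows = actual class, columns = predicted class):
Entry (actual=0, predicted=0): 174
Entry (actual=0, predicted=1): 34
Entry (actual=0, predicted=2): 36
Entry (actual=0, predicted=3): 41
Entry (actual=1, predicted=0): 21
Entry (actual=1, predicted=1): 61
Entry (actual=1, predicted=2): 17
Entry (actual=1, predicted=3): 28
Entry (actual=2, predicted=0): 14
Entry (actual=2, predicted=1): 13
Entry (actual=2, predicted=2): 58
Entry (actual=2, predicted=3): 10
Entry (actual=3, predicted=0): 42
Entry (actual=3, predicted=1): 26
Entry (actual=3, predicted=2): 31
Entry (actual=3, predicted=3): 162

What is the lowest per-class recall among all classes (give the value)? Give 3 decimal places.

0.480

Per-class recall (TP/(TP+FN)):
  0: TP=174, FN=34+36+41=111 → 174/285 = 0.6105
  1: TP=61, FN=21+17+28=66 → 61/127 = 0.4803
  2: TP=58, FN=14+13+10=37 → 58/95 = 0.6105
  3: TP=162, FN=42+26+31=99 → 162/261 = 0.6207
Lowest is class '1' with recall = 0.480.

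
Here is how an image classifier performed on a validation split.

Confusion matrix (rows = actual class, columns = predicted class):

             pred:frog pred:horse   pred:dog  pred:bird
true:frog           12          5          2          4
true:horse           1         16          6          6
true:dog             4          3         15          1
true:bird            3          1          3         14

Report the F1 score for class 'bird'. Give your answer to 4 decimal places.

Treat 'bird' as positive and all other classes as negative.
F1 score = 2·TP/(2·TP+FP+FN).
bird: TP=14, FP=4+6+1=11, FN=3+1+3=7 → 28/46 = 0.60870

0.6087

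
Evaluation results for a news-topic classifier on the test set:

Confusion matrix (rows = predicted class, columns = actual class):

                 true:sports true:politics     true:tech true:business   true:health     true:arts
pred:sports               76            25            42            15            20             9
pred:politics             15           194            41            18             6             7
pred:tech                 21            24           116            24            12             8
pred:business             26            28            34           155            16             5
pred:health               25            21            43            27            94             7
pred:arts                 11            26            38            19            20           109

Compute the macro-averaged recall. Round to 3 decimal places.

Per-class recall (TP/(TP+FN)):
  sports: TP=76, FN=15+21+26+25+11=98 → 76/174 = 0.4368
  politics: TP=194, FN=25+24+28+21+26=124 → 194/318 = 0.6101
  tech: TP=116, FN=42+41+34+43+38=198 → 116/314 = 0.3694
  business: TP=155, FN=15+18+24+27+19=103 → 155/258 = 0.6008
  health: TP=94, FN=20+6+12+16+20=74 → 94/168 = 0.5595
  arts: TP=109, FN=9+7+8+5+7=36 → 109/145 = 0.7517
Macro-recall = mean = (0.4368 + 0.6101 + 0.3694 + 0.6008 + 0.5595 + 0.7517) / 6 = 0.555

0.555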